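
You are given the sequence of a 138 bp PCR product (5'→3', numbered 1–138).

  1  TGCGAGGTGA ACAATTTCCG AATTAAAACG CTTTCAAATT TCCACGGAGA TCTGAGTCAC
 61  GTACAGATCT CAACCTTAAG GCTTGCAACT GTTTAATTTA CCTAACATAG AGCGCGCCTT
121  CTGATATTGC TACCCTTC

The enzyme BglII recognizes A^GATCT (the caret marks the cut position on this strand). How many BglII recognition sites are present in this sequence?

AGATCT occurs starting at positions 48, 65.
BglII cuts at 2 sites.

2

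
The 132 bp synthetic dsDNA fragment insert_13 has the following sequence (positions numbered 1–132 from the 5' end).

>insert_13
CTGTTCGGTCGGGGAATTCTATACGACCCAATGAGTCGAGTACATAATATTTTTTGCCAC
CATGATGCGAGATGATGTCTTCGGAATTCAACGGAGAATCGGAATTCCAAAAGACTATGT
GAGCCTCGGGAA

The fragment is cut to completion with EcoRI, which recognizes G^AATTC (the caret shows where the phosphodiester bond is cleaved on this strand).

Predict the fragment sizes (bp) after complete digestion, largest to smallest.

70, 30, 18, 14 bp

EcoRI sites (GAATTC) start at positions 14, 84, 102.
EcoRI cuts after the first base of each site, so after positions 14, 84, 102.
Linear molecule, 3 cuts → 4 fragments:
  1–14 → 14 bp
  15–84 → 70 bp
  85–102 → 18 bp
  103–132 → 30 bp
Sorted largest to smallest: 70, 30, 18, 14 bp.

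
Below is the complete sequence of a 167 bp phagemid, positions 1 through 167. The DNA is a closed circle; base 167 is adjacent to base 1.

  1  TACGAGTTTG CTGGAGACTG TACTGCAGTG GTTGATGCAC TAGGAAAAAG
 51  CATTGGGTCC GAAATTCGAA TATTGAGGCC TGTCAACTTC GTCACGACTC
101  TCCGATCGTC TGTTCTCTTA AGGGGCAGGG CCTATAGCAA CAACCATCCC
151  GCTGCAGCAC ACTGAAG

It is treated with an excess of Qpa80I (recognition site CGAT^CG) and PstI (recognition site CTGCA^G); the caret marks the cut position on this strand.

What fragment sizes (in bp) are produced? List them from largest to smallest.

The Qpa80I site (CGATCG) starts at position 103.
Qpa80I cuts after base 4 of each site, so after position 106.
PstI sites (CTGCAG) start at positions 23, 152.
PstI cuts after base 5 of each site (before the last base), so after positions 27, 156.
Combined cut positions: 27, 106, 156.
Circular molecule, 3 cuts → 3 fragments:
  28–106 → 79 bp
  107–156 → 50 bp
  157–167 then 1–27 → 11 + 27 = 38 bp
Sorted largest to smallest: 79, 50, 38 bp.

79, 50, 38 bp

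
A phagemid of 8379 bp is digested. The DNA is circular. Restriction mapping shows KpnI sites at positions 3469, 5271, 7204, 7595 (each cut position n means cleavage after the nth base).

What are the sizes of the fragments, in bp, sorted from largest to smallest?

4253, 1933, 1802, 391 bp

Circular molecule, 4 cuts → 4 fragments:
  5271 − 3469 = 1802 bp
  7204 − 5271 = 1933 bp
  7595 − 7204 = 391 bp
  wrap: 8379 − 7595 + 3469 = 4253 bp
Sorted largest to smallest: 4253, 1933, 1802, 391 bp.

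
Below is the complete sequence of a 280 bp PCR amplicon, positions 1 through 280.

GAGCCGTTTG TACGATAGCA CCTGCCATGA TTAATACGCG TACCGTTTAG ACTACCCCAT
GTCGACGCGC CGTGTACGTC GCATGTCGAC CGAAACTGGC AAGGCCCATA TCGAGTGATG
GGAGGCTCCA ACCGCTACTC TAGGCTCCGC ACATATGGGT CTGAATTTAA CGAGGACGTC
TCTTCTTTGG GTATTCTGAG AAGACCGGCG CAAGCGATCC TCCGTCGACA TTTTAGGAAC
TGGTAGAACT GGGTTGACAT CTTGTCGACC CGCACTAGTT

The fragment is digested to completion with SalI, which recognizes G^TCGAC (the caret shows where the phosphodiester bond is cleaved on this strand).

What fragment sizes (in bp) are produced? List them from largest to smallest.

SalI sites (GTCGAC) start at positions 61, 85, 224, 264.
SalI cuts after the first base of each site, so after positions 61, 85, 224, 264.
Linear molecule, 4 cuts → 5 fragments:
  1–61 → 61 bp
  62–85 → 24 bp
  86–224 → 139 bp
  225–264 → 40 bp
  265–280 → 16 bp
Sorted largest to smallest: 139, 61, 40, 24, 16 bp.

139, 61, 40, 24, 16 bp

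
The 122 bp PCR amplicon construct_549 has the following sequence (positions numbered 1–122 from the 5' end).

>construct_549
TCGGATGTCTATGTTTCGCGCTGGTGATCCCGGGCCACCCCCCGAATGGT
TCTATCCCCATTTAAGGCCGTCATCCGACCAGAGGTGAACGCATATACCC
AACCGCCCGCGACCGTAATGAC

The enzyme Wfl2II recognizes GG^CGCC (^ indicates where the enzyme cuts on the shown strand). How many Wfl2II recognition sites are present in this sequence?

0

No occurrence of GGCGCC is present in the sequence.
Wfl2II does not cut: 0 sites.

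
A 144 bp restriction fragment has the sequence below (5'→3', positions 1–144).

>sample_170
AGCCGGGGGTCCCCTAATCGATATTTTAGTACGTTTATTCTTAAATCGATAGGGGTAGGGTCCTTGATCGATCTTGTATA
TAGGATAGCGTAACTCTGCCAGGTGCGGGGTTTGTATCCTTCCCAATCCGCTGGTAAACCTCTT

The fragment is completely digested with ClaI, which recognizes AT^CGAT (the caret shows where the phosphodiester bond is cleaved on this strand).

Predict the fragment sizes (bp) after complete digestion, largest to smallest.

ClaI sites (ATCGAT) start at positions 17, 45, 67.
ClaI cuts after base 2 of each site, so after positions 18, 46, 68.
Linear molecule, 3 cuts → 4 fragments:
  1–18 → 18 bp
  19–46 → 28 bp
  47–68 → 22 bp
  69–144 → 76 bp
Sorted largest to smallest: 76, 28, 22, 18 bp.

76, 28, 22, 18 bp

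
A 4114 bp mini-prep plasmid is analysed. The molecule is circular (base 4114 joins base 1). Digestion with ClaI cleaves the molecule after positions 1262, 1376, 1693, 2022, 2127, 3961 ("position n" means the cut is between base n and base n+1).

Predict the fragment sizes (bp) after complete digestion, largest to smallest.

1834, 1415, 329, 317, 114, 105 bp

Circular molecule, 6 cuts → 6 fragments:
  1376 − 1262 = 114 bp
  1693 − 1376 = 317 bp
  2022 − 1693 = 329 bp
  2127 − 2022 = 105 bp
  3961 − 2127 = 1834 bp
  wrap: 4114 − 3961 + 1262 = 1415 bp
Sorted largest to smallest: 1834, 1415, 329, 317, 114, 105 bp.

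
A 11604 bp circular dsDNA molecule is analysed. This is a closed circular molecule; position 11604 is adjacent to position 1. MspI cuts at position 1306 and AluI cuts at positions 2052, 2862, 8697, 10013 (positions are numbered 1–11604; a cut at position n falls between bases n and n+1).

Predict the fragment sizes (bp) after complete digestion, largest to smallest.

5835, 2897, 1316, 810, 746 bp

Combined cut positions (sorted): 1306, 2052, 2862, 8697, 10013.
Circular molecule, 5 cuts → 5 fragments:
  2052 − 1306 = 746 bp
  2862 − 2052 = 810 bp
  8697 − 2862 = 5835 bp
  10013 − 8697 = 1316 bp
  wrap: 11604 − 10013 + 1306 = 2897 bp
Sorted largest to smallest: 5835, 2897, 1316, 810, 746 bp.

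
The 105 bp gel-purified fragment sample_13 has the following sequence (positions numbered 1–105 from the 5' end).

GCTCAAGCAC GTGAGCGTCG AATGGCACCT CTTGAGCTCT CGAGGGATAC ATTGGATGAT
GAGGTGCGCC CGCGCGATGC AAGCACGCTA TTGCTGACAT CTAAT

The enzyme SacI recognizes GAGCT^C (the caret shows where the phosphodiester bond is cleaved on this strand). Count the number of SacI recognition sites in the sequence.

GAGCTC occurs starting at position 34.
SacI cuts at 1 site.

1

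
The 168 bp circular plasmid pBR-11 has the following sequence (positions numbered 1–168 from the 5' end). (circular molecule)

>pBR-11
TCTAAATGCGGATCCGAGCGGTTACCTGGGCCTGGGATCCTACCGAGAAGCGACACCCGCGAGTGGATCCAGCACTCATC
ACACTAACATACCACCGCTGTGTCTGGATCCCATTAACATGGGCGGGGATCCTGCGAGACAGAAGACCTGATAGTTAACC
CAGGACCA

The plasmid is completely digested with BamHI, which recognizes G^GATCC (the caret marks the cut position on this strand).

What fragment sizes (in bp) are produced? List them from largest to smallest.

51, 41, 30, 25, 21 bp

BamHI sites (GGATCC) start at positions 10, 35, 65, 106, 127.
BamHI cuts after the first base of each site, so after positions 10, 35, 65, 106, 127.
Circular molecule, 5 cuts → 5 fragments:
  11–35 → 25 bp
  36–65 → 30 bp
  66–106 → 41 bp
  107–127 → 21 bp
  128–168 then 1–10 → 41 + 10 = 51 bp
Sorted largest to smallest: 51, 41, 30, 25, 21 bp.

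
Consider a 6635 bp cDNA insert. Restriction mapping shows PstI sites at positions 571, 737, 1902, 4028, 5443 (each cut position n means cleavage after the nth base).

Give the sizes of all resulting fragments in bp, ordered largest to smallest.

2126, 1415, 1192, 1165, 571, 166 bp

Linear molecule, 5 cuts → 6 fragments:
  571 − 0 = 571 bp
  737 − 571 = 166 bp
  1902 − 737 = 1165 bp
  4028 − 1902 = 2126 bp
  5443 − 4028 = 1415 bp
  6635 − 5443 = 1192 bp
Sorted largest to smallest: 2126, 1415, 1192, 1165, 571, 166 bp.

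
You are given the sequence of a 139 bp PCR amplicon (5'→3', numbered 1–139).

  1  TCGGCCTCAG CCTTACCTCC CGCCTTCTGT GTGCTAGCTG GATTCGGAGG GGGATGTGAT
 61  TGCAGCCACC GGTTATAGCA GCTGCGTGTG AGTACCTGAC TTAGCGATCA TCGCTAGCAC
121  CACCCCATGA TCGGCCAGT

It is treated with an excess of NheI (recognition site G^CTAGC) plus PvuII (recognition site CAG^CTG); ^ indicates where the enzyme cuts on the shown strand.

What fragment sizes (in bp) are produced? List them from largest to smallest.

NheI sites (GCTAGC) start at positions 33, 113.
NheI cuts after the first base of each site, so after positions 33, 113.
The PvuII site (CAGCTG) starts at position 79.
PvuII cuts after base 3 of each site, so after position 81.
Combined cut positions: 33, 81, 113.
Linear molecule, 3 cuts → 4 fragments:
  1–33 → 33 bp
  34–81 → 48 bp
  82–113 → 32 bp
  114–139 → 26 bp
Sorted largest to smallest: 48, 33, 32, 26 bp.

48, 33, 32, 26 bp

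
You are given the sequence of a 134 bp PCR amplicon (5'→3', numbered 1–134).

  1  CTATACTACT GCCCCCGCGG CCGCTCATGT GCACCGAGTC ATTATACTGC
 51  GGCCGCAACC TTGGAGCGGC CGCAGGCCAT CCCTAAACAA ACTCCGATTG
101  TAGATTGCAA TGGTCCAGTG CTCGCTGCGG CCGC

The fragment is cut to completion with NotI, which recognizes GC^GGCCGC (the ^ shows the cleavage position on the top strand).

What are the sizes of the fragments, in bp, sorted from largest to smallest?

NotI sites (GCGGCCGC) start at positions 17, 49, 66, 127.
NotI cuts after base 2 of each site, so after positions 18, 50, 67, 128.
Linear molecule, 4 cuts → 5 fragments:
  1–18 → 18 bp
  19–50 → 32 bp
  51–67 → 17 bp
  68–128 → 61 bp
  129–134 → 6 bp
Sorted largest to smallest: 61, 32, 18, 17, 6 bp.

61, 32, 18, 17, 6 bp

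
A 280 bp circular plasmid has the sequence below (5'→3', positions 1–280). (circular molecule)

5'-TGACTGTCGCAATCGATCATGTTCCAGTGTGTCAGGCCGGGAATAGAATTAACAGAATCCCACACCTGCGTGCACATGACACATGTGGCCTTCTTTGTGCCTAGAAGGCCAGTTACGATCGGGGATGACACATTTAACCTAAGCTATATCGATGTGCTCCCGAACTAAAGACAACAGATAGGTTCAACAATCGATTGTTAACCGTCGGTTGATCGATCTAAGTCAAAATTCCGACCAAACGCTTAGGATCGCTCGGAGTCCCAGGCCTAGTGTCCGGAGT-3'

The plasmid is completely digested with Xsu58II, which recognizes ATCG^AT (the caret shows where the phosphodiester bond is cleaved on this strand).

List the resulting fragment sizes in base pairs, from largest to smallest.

136, 80, 42, 22 bp

Xsu58II sites (ATCGAT) start at positions 12, 148, 190, 212.
Xsu58II cuts after base 4 of each site, so after positions 15, 151, 193, 215.
Circular molecule, 4 cuts → 4 fragments:
  16–151 → 136 bp
  152–193 → 42 bp
  194–215 → 22 bp
  216–280 then 1–15 → 65 + 15 = 80 bp
Sorted largest to smallest: 136, 80, 42, 22 bp.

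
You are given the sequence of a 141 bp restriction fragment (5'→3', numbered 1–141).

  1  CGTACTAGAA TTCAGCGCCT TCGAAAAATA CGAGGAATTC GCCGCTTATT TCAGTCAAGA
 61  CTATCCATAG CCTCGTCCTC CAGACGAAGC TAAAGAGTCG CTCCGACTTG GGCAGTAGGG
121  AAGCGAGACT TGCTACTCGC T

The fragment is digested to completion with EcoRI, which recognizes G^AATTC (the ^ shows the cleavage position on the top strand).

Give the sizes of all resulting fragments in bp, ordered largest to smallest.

106, 27, 8 bp

EcoRI sites (GAATTC) start at positions 8, 35.
EcoRI cuts after the first base of each site, so after positions 8, 35.
Linear molecule, 2 cuts → 3 fragments:
  1–8 → 8 bp
  9–35 → 27 bp
  36–141 → 106 bp
Sorted largest to smallest: 106, 27, 8 bp.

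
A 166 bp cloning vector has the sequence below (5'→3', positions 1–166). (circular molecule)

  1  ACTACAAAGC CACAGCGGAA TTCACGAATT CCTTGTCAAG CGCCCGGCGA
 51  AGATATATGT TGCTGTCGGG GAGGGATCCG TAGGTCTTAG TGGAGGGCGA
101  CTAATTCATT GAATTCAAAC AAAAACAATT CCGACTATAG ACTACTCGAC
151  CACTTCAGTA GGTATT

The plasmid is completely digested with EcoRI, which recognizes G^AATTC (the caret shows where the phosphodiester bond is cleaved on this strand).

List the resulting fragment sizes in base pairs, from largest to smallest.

85, 73, 8 bp

EcoRI sites (GAATTC) start at positions 18, 26, 111.
EcoRI cuts after the first base of each site, so after positions 18, 26, 111.
Circular molecule, 3 cuts → 3 fragments:
  19–26 → 8 bp
  27–111 → 85 bp
  112–166 then 1–18 → 55 + 18 = 73 bp
Sorted largest to smallest: 85, 73, 8 bp.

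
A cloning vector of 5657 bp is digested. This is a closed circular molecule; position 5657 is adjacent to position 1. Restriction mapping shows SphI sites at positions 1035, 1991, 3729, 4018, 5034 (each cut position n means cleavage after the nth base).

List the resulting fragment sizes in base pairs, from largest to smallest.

1738, 1658, 1016, 956, 289 bp

Circular molecule, 5 cuts → 5 fragments:
  1991 − 1035 = 956 bp
  3729 − 1991 = 1738 bp
  4018 − 3729 = 289 bp
  5034 − 4018 = 1016 bp
  wrap: 5657 − 5034 + 1035 = 1658 bp
Sorted largest to smallest: 1738, 1658, 1016, 956, 289 bp.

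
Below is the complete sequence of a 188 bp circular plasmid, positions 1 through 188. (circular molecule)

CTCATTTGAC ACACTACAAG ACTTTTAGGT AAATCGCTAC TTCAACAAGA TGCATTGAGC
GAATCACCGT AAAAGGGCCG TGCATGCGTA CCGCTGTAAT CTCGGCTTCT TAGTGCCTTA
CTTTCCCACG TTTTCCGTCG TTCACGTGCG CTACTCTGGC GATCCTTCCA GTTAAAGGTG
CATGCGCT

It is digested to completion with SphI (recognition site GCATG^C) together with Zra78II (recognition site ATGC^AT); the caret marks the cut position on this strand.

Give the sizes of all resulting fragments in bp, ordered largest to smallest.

SphI sites (GCATGC) start at positions 82, 180.
SphI cuts after base 5 of each site (before the last base), so after positions 86, 184.
The Zra78II site (ATGCAT) starts at position 50.
Zra78II cuts after base 4 of each site, so after position 53.
Combined cut positions: 53, 86, 184.
Circular molecule, 3 cuts → 3 fragments:
  54–86 → 33 bp
  87–184 → 98 bp
  185–188 then 1–53 → 4 + 53 = 57 bp
Sorted largest to smallest: 98, 57, 33 bp.

98, 57, 33 bp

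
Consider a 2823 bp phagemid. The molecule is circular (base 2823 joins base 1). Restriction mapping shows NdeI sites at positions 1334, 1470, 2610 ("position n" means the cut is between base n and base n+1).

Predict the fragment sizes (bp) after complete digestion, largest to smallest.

Circular molecule, 3 cuts → 3 fragments:
  1470 − 1334 = 136 bp
  2610 − 1470 = 1140 bp
  wrap: 2823 − 2610 + 1334 = 1547 bp
Sorted largest to smallest: 1547, 1140, 136 bp.

1547, 1140, 136 bp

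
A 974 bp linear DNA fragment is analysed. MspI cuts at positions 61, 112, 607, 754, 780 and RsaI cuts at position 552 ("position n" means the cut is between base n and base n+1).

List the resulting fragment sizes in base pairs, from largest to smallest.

Combined cut positions (sorted): 61, 112, 552, 607, 754, 780.
Linear molecule, 6 cuts → 7 fragments:
  61 − 0 = 61 bp
  112 − 61 = 51 bp
  552 − 112 = 440 bp
  607 − 552 = 55 bp
  754 − 607 = 147 bp
  780 − 754 = 26 bp
  974 − 780 = 194 bp
Sorted largest to smallest: 440, 194, 147, 61, 55, 51, 26 bp.

440, 194, 147, 61, 55, 51, 26 bp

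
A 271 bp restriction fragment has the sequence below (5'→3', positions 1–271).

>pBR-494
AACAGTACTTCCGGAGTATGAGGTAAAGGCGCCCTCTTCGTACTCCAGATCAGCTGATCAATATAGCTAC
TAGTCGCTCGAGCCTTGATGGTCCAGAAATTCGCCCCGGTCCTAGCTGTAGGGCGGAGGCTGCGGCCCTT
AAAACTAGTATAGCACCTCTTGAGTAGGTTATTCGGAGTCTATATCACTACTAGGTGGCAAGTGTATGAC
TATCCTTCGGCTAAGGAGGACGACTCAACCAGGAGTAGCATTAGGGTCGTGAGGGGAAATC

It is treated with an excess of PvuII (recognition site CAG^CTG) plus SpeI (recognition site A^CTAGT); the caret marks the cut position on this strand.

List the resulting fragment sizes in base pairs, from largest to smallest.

The PvuII site (CAGCTG) starts at position 51.
PvuII cuts after base 3 of each site, so after position 53.
SpeI sites (ACTAGT) start at positions 69, 144.
SpeI cuts after the first base of each site, so after positions 69, 144.
Combined cut positions: 53, 69, 144.
Linear molecule, 3 cuts → 4 fragments:
  1–53 → 53 bp
  54–69 → 16 bp
  70–144 → 75 bp
  145–271 → 127 bp
Sorted largest to smallest: 127, 75, 53, 16 bp.

127, 75, 53, 16 bp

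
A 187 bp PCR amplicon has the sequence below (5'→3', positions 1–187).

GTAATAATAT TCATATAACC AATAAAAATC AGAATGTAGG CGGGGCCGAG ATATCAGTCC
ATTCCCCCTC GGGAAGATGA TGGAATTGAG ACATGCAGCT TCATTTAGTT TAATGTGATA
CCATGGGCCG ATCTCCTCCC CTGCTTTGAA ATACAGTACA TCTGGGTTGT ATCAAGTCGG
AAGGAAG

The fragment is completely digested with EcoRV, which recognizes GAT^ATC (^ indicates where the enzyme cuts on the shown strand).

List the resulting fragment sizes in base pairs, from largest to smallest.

The EcoRV site (GATATC) starts at position 50.
EcoRV cuts after base 3 of each site, so after position 52.
Linear molecule, 1 cut → 2 fragments:
  1–52 → 52 bp
  53–187 → 135 bp
Sorted largest to smallest: 135, 52 bp.

135, 52 bp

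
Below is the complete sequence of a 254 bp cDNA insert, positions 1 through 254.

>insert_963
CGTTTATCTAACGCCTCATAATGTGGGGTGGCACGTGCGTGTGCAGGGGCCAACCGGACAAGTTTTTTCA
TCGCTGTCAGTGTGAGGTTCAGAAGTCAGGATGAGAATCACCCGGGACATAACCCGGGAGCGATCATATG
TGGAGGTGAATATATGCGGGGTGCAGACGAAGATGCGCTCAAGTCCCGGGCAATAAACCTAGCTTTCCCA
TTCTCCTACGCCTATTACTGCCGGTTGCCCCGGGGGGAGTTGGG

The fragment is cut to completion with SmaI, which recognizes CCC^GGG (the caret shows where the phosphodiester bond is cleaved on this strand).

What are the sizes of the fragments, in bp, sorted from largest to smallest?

SmaI sites (CCCGGG) start at positions 111, 123, 185, 239.
SmaI cuts after base 3 of each site, so after positions 113, 125, 187, 241.
Linear molecule, 4 cuts → 5 fragments:
  1–113 → 113 bp
  114–125 → 12 bp
  126–187 → 62 bp
  188–241 → 54 bp
  242–254 → 13 bp
Sorted largest to smallest: 113, 62, 54, 13, 12 bp.

113, 62, 54, 13, 12 bp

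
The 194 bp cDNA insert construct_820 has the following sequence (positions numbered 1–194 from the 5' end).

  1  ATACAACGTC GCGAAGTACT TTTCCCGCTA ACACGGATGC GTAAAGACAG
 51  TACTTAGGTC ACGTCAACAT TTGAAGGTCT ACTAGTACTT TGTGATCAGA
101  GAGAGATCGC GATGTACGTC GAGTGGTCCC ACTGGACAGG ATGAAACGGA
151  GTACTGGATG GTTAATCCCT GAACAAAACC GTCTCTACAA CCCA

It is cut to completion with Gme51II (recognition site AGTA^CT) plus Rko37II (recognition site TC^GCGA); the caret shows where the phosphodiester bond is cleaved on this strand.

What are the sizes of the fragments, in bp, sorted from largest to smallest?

Gme51II sites (AGTACT) start at positions 15, 49, 84, 150.
Gme51II cuts after base 4 of each site, so after positions 18, 52, 87, 153.
Rko37II sites (TCGCGA) start at positions 9, 107.
Rko37II cuts after base 2 of each site, so after positions 10, 108.
Combined cut positions: 10, 18, 52, 87, 108, 153.
Linear molecule, 6 cuts → 7 fragments:
  1–10 → 10 bp
  11–18 → 8 bp
  19–52 → 34 bp
  53–87 → 35 bp
  88–108 → 21 bp
  109–153 → 45 bp
  154–194 → 41 bp
Sorted largest to smallest: 45, 41, 35, 34, 21, 10, 8 bp.

45, 41, 35, 34, 21, 10, 8 bp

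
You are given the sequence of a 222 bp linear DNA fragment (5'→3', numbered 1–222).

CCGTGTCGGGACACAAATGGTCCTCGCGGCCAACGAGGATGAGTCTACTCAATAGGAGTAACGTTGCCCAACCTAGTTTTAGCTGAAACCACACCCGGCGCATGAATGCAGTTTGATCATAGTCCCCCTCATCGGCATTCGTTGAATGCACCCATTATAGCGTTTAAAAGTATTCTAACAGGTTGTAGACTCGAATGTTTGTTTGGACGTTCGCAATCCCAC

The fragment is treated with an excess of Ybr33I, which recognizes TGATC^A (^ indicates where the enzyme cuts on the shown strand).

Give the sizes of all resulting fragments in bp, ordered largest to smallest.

The Ybr33I site (TGATCA) starts at position 114.
Ybr33I cuts after base 5 of each site (before the last base), so after position 118.
Linear molecule, 1 cut → 2 fragments:
  1–118 → 118 bp
  119–222 → 104 bp
Sorted largest to smallest: 118, 104 bp.

118, 104 bp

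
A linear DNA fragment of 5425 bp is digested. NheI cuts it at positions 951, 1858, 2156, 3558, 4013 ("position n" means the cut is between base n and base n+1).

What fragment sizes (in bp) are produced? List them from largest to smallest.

Linear molecule, 5 cuts → 6 fragments:
  951 − 0 = 951 bp
  1858 − 951 = 907 bp
  2156 − 1858 = 298 bp
  3558 − 2156 = 1402 bp
  4013 − 3558 = 455 bp
  5425 − 4013 = 1412 bp
Sorted largest to smallest: 1412, 1402, 951, 907, 455, 298 bp.

1412, 1402, 951, 907, 455, 298 bp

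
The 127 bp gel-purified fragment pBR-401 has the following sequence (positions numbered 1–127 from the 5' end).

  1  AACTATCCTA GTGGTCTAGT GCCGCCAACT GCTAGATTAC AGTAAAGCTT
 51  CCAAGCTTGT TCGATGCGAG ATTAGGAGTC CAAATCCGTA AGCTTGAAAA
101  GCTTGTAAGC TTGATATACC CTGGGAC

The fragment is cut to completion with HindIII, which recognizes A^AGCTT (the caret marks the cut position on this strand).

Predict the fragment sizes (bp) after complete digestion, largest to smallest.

HindIII sites (AAGCTT) start at positions 45, 53, 90, 99, 107.
HindIII cuts after the first base of each site, so after positions 45, 53, 90, 99, 107.
Linear molecule, 5 cuts → 6 fragments:
  1–45 → 45 bp
  46–53 → 8 bp
  54–90 → 37 bp
  91–99 → 9 bp
  100–107 → 8 bp
  108–127 → 20 bp
Sorted largest to smallest: 45, 37, 20, 9, 8, 8 bp.

45, 37, 20, 9, 8, 8 bp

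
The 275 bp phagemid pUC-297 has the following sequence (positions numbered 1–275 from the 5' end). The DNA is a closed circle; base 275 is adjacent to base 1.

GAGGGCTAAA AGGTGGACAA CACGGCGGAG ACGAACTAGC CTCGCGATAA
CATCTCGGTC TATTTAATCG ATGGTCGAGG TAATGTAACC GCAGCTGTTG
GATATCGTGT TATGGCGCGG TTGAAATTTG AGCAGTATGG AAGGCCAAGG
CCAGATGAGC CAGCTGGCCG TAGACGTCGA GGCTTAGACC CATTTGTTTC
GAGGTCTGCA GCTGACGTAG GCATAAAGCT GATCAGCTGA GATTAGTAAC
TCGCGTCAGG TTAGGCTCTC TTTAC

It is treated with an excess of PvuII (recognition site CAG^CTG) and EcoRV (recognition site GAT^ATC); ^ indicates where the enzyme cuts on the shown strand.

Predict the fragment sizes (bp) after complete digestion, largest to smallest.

PvuII sites (CAGCTG) start at positions 92, 161, 209, 234.
PvuII cuts after base 3 of each site, so after positions 94, 163, 211, 236.
The EcoRV site (GATATC) starts at position 101.
EcoRV cuts after base 3 of each site, so after position 103.
Combined cut positions: 94, 103, 163, 211, 236.
Circular molecule, 5 cuts → 5 fragments:
  95–103 → 9 bp
  104–163 → 60 bp
  164–211 → 48 bp
  212–236 → 25 bp
  237–275 then 1–94 → 39 + 94 = 133 bp
Sorted largest to smallest: 133, 60, 48, 25, 9 bp.

133, 60, 48, 25, 9 bp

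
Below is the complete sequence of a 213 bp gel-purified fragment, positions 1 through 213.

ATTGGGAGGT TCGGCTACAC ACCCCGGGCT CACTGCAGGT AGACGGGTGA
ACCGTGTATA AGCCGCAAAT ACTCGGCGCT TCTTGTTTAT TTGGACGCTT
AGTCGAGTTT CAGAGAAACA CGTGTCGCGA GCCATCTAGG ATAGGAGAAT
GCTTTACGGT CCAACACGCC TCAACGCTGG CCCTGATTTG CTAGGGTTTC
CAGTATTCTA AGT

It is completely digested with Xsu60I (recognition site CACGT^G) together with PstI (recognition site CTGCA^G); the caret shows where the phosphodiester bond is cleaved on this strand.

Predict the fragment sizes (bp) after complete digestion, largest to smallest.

90, 86, 37 bp

The Xsu60I site (CACGTG) starts at position 119.
Xsu60I cuts after base 5 of each site (before the last base), so after position 123.
The PstI site (CTGCAG) starts at position 33.
PstI cuts after base 5 of each site (before the last base), so after position 37.
Combined cut positions: 37, 123.
Linear molecule, 2 cuts → 3 fragments:
  1–37 → 37 bp
  38–123 → 86 bp
  124–213 → 90 bp
Sorted largest to smallest: 90, 86, 37 bp.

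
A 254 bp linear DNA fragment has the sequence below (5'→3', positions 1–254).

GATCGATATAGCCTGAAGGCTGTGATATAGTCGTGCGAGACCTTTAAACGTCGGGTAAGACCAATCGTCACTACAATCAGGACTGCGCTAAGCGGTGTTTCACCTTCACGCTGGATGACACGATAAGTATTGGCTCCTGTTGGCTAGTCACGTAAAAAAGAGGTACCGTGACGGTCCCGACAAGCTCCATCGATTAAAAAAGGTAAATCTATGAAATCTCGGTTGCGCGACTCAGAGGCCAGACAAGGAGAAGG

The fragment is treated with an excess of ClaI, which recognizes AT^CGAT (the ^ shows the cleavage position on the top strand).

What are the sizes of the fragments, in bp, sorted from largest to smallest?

ClaI sites (ATCGAT) start at positions 2, 189.
ClaI cuts after base 2 of each site, so after positions 3, 190.
Linear molecule, 2 cuts → 3 fragments:
  1–3 → 3 bp
  4–190 → 187 bp
  191–254 → 64 bp
Sorted largest to smallest: 187, 64, 3 bp.

187, 64, 3 bp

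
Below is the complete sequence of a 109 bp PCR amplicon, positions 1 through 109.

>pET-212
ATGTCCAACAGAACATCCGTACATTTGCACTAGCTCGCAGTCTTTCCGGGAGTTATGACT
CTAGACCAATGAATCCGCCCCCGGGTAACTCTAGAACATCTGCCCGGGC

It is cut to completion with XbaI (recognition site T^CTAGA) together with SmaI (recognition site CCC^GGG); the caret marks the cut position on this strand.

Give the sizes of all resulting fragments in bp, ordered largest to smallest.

XbaI sites (TCTAGA) start at positions 60, 90.
XbaI cuts after the first base of each site, so after positions 60, 90.
SmaI sites (CCCGGG) start at positions 80, 103.
SmaI cuts after base 3 of each site, so after positions 82, 105.
Combined cut positions: 60, 82, 90, 105.
Linear molecule, 4 cuts → 5 fragments:
  1–60 → 60 bp
  61–82 → 22 bp
  83–90 → 8 bp
  91–105 → 15 bp
  106–109 → 4 bp
Sorted largest to smallest: 60, 22, 15, 8, 4 bp.

60, 22, 15, 8, 4 bp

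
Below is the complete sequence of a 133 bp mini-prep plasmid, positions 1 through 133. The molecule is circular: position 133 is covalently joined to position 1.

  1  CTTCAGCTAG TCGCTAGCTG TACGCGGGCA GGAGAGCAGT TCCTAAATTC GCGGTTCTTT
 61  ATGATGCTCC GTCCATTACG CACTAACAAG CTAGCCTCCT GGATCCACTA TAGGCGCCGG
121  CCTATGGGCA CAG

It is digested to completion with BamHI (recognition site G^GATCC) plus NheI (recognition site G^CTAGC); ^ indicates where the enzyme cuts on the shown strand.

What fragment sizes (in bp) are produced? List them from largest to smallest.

77, 45, 11 bp

The BamHI site (GGATCC) starts at position 101.
BamHI cuts after the first base of each site, so after position 101.
NheI sites (GCTAGC) start at positions 13, 90.
NheI cuts after the first base of each site, so after positions 13, 90.
Combined cut positions: 13, 90, 101.
Circular molecule, 3 cuts → 3 fragments:
  14–90 → 77 bp
  91–101 → 11 bp
  102–133 then 1–13 → 32 + 13 = 45 bp
Sorted largest to smallest: 77, 45, 11 bp.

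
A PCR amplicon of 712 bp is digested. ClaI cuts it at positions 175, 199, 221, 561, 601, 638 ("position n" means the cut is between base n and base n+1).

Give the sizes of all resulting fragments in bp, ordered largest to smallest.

Linear molecule, 6 cuts → 7 fragments:
  175 − 0 = 175 bp
  199 − 175 = 24 bp
  221 − 199 = 22 bp
  561 − 221 = 340 bp
  601 − 561 = 40 bp
  638 − 601 = 37 bp
  712 − 638 = 74 bp
Sorted largest to smallest: 340, 175, 74, 40, 37, 24, 22 bp.

340, 175, 74, 40, 37, 24, 22 bp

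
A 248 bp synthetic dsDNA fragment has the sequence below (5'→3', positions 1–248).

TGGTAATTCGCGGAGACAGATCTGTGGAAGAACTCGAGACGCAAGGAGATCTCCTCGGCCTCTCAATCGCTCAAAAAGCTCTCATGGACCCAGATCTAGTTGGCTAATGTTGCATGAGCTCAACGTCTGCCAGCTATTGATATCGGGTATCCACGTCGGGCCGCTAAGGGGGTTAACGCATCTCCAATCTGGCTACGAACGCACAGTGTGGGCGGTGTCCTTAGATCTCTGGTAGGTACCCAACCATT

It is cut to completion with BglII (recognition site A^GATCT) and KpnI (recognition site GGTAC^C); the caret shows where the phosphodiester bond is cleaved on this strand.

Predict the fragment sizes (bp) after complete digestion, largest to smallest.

131, 45, 29, 18, 16, 9 bp

BglII sites (AGATCT) start at positions 18, 47, 92, 223.
BglII cuts after the first base of each site, so after positions 18, 47, 92, 223.
The KpnI site (GGTACC) starts at position 235.
KpnI cuts after base 5 of each site (before the last base), so after position 239.
Combined cut positions: 18, 47, 92, 223, 239.
Linear molecule, 5 cuts → 6 fragments:
  1–18 → 18 bp
  19–47 → 29 bp
  48–92 → 45 bp
  93–223 → 131 bp
  224–239 → 16 bp
  240–248 → 9 bp
Sorted largest to smallest: 131, 45, 29, 18, 16, 9 bp.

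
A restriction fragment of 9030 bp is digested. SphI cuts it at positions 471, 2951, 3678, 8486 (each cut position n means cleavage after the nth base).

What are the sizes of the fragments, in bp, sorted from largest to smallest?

4808, 2480, 727, 544, 471 bp

Linear molecule, 4 cuts → 5 fragments:
  471 − 0 = 471 bp
  2951 − 471 = 2480 bp
  3678 − 2951 = 727 bp
  8486 − 3678 = 4808 bp
  9030 − 8486 = 544 bp
Sorted largest to smallest: 4808, 2480, 727, 544, 471 bp.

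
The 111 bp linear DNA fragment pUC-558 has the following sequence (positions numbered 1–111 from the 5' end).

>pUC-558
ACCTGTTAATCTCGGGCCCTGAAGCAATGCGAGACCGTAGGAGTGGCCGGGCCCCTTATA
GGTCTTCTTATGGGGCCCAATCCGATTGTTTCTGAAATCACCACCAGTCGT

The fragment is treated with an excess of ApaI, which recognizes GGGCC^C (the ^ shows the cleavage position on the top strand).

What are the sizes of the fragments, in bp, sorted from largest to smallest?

ApaI sites (GGGCCC) start at positions 14, 49, 73.
ApaI cuts after base 5 of each site (before the last base), so after positions 18, 53, 77.
Linear molecule, 3 cuts → 4 fragments:
  1–18 → 18 bp
  19–53 → 35 bp
  54–77 → 24 bp
  78–111 → 34 bp
Sorted largest to smallest: 35, 34, 24, 18 bp.

35, 34, 24, 18 bp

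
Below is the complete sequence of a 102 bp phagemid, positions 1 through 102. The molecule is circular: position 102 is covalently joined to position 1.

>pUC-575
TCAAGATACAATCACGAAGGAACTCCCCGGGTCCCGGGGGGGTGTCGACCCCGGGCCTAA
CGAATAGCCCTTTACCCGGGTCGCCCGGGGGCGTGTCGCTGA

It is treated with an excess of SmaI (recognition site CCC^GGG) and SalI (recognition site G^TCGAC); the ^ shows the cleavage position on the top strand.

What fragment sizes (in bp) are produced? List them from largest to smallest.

SmaI sites (CCCGGG) start at positions 26, 33, 50, 75, 84.
SmaI cuts after base 3 of each site, so after positions 28, 35, 52, 77, 86.
The SalI site (GTCGAC) starts at position 44.
SalI cuts after the first base of each site, so after position 44.
Combined cut positions: 28, 35, 44, 52, 77, 86.
Circular molecule, 6 cuts → 6 fragments:
  29–35 → 7 bp
  36–44 → 9 bp
  45–52 → 8 bp
  53–77 → 25 bp
  78–86 → 9 bp
  87–102 then 1–28 → 16 + 28 = 44 bp
Sorted largest to smallest: 44, 25, 9, 9, 8, 7 bp.

44, 25, 9, 9, 8, 7 bp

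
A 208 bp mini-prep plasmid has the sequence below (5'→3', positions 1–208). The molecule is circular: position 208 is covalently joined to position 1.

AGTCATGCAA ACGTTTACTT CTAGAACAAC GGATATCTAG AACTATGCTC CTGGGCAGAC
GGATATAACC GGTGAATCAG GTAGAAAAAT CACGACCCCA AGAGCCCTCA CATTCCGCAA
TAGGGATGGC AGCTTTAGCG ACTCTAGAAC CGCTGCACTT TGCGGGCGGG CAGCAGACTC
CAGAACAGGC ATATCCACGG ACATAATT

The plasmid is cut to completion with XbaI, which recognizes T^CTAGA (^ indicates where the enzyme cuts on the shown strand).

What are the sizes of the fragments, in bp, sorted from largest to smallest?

107, 85, 16 bp

XbaI sites (TCTAGA) start at positions 20, 36, 143.
XbaI cuts after the first base of each site, so after positions 20, 36, 143.
Circular molecule, 3 cuts → 3 fragments:
  21–36 → 16 bp
  37–143 → 107 bp
  144–208 then 1–20 → 65 + 20 = 85 bp
Sorted largest to smallest: 107, 85, 16 bp.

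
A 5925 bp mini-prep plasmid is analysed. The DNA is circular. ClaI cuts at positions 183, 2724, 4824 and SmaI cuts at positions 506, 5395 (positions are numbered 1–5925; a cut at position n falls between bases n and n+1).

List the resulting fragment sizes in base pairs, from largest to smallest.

Combined cut positions (sorted): 183, 506, 2724, 4824, 5395.
Circular molecule, 5 cuts → 5 fragments:
  506 − 183 = 323 bp
  2724 − 506 = 2218 bp
  4824 − 2724 = 2100 bp
  5395 − 4824 = 571 bp
  wrap: 5925 − 5395 + 183 = 713 bp
Sorted largest to smallest: 2218, 2100, 713, 571, 323 bp.

2218, 2100, 713, 571, 323 bp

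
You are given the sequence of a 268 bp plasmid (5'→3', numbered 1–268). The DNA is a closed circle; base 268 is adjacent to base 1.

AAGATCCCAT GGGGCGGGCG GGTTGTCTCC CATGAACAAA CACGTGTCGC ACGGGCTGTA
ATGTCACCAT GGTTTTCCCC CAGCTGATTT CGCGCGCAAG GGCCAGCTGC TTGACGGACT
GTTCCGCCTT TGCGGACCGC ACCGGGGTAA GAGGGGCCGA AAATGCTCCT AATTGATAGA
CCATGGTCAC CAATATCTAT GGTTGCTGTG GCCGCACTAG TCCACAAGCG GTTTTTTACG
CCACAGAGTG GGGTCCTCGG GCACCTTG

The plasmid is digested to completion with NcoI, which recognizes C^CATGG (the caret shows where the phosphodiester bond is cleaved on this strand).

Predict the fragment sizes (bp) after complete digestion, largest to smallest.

NcoI sites (CCATGG) start at positions 7, 67, 181.
NcoI cuts after the first base of each site, so after positions 7, 67, 181.
Circular molecule, 3 cuts → 3 fragments:
  8–67 → 60 bp
  68–181 → 114 bp
  182–268 then 1–7 → 87 + 7 = 94 bp
Sorted largest to smallest: 114, 94, 60 bp.

114, 94, 60 bp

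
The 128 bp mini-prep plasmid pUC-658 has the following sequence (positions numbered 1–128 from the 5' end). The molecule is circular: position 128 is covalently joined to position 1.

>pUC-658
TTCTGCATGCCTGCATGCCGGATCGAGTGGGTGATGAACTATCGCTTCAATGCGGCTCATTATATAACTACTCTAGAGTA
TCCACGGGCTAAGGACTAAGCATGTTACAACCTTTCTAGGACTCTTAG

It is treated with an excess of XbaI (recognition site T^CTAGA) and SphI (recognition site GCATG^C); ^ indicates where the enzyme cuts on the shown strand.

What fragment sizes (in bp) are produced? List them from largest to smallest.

The XbaI site (TCTAGA) starts at position 72.
XbaI cuts after the first base of each site, so after position 72.
SphI sites (GCATGC) start at positions 5, 13.
SphI cuts after base 5 of each site (before the last base), so after positions 9, 17.
Combined cut positions: 9, 17, 72.
Circular molecule, 3 cuts → 3 fragments:
  10–17 → 8 bp
  18–72 → 55 bp
  73–128 then 1–9 → 56 + 9 = 65 bp
Sorted largest to smallest: 65, 55, 8 bp.

65, 55, 8 bp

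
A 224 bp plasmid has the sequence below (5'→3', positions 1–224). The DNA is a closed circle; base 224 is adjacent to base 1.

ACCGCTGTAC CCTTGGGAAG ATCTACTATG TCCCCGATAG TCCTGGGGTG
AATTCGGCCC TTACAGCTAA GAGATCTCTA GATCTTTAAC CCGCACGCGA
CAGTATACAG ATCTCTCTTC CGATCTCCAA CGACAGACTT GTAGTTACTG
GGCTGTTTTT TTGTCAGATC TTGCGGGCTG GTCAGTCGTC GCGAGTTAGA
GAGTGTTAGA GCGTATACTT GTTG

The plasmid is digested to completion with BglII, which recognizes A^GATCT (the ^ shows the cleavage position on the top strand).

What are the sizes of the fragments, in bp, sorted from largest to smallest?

BglII sites (AGATCT) start at positions 19, 72, 80, 109, 166.
BglII cuts after the first base of each site, so after positions 19, 72, 80, 109, 166.
Circular molecule, 5 cuts → 5 fragments:
  20–72 → 53 bp
  73–80 → 8 bp
  81–109 → 29 bp
  110–166 → 57 bp
  167–224 then 1–19 → 58 + 19 = 77 bp
Sorted largest to smallest: 77, 57, 53, 29, 8 bp.

77, 57, 53, 29, 8 bp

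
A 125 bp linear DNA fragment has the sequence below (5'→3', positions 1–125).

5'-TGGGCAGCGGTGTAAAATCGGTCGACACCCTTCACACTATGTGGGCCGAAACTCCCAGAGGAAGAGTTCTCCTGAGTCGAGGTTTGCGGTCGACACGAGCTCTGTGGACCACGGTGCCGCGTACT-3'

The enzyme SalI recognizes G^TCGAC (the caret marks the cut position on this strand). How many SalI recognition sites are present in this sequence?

2

GTCGAC occurs starting at positions 21, 89.
SalI cuts at 2 sites.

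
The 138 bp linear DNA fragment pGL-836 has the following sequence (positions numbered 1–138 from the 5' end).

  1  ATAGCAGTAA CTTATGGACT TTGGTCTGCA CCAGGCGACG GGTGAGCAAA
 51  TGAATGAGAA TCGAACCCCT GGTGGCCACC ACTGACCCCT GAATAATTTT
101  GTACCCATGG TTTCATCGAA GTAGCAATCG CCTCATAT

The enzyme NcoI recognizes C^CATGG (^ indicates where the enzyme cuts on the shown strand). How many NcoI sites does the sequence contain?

CCATGG occurs starting at position 105.
NcoI cuts at 1 site.

1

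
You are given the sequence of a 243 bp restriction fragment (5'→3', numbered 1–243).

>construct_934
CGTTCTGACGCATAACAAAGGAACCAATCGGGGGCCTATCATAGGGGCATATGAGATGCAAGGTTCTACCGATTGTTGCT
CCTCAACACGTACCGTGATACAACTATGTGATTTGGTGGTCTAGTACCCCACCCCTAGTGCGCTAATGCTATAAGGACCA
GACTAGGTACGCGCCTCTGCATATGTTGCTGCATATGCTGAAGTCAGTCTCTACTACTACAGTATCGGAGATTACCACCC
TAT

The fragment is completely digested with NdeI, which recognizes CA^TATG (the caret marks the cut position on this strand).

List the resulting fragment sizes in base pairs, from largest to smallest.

NdeI sites (CATATG) start at positions 48, 180, 192.
NdeI cuts after base 2 of each site, so after positions 49, 181, 193.
Linear molecule, 3 cuts → 4 fragments:
  1–49 → 49 bp
  50–181 → 132 bp
  182–193 → 12 bp
  194–243 → 50 bp
Sorted largest to smallest: 132, 50, 49, 12 bp.

132, 50, 49, 12 bp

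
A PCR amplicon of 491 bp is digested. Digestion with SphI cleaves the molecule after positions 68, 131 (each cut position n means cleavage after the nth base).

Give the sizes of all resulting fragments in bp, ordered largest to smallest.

360, 68, 63 bp

Linear molecule, 2 cuts → 3 fragments:
  68 − 0 = 68 bp
  131 − 68 = 63 bp
  491 − 131 = 360 bp
Sorted largest to smallest: 360, 68, 63 bp.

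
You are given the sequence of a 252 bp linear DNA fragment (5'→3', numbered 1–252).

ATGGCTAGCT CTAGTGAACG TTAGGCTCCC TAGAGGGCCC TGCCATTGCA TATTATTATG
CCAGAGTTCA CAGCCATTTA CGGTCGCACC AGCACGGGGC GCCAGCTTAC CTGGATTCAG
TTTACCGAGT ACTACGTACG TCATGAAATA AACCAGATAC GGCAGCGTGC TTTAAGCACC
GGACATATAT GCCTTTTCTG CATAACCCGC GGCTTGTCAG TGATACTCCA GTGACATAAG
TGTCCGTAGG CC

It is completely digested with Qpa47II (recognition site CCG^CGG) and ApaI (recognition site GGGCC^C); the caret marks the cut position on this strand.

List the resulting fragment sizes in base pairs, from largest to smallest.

170, 43, 39 bp

The Qpa47II site (CCGCGG) starts at position 207.
Qpa47II cuts after base 3 of each site, so after position 209.
The ApaI site (GGGCCC) starts at position 35.
ApaI cuts after base 5 of each site (before the last base), so after position 39.
Combined cut positions: 39, 209.
Linear molecule, 2 cuts → 3 fragments:
  1–39 → 39 bp
  40–209 → 170 bp
  210–252 → 43 bp
Sorted largest to smallest: 170, 43, 39 bp.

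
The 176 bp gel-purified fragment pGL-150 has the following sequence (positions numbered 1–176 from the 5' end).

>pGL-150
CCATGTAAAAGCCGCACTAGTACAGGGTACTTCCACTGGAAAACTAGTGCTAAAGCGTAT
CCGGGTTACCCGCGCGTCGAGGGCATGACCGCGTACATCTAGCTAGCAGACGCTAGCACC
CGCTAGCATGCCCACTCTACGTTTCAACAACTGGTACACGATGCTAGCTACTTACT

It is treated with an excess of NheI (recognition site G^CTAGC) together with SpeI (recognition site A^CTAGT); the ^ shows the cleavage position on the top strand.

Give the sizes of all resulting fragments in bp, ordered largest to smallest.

59, 41, 27, 16, 13, 10, 10 bp

NheI sites (GCTAGC) start at positions 102, 112, 122, 163.
NheI cuts after the first base of each site, so after positions 102, 112, 122, 163.
SpeI sites (ACTAGT) start at positions 16, 43.
SpeI cuts after the first base of each site, so after positions 16, 43.
Combined cut positions: 16, 43, 102, 112, 122, 163.
Linear molecule, 6 cuts → 7 fragments:
  1–16 → 16 bp
  17–43 → 27 bp
  44–102 → 59 bp
  103–112 → 10 bp
  113–122 → 10 bp
  123–163 → 41 bp
  164–176 → 13 bp
Sorted largest to smallest: 59, 41, 27, 16, 13, 10, 10 bp.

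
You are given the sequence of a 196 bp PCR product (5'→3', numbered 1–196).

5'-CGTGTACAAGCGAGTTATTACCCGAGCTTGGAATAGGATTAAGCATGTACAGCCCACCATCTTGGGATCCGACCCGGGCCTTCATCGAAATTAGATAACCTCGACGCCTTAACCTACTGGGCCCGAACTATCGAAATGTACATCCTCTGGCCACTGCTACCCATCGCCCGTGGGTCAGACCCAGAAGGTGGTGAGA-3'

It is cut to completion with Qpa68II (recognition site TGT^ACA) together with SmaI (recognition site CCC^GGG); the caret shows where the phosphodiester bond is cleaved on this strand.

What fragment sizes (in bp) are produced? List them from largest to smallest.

Qpa68II sites (TGTACA) start at positions 3, 46, 137.
Qpa68II cuts after base 3 of each site, so after positions 5, 48, 139.
The SmaI site (CCCGGG) starts at position 73.
SmaI cuts after base 3 of each site, so after position 75.
Combined cut positions: 5, 48, 75, 139.
Linear molecule, 4 cuts → 5 fragments:
  1–5 → 5 bp
  6–48 → 43 bp
  49–75 → 27 bp
  76–139 → 64 bp
  140–196 → 57 bp
Sorted largest to smallest: 64, 57, 43, 27, 5 bp.

64, 57, 43, 27, 5 bp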